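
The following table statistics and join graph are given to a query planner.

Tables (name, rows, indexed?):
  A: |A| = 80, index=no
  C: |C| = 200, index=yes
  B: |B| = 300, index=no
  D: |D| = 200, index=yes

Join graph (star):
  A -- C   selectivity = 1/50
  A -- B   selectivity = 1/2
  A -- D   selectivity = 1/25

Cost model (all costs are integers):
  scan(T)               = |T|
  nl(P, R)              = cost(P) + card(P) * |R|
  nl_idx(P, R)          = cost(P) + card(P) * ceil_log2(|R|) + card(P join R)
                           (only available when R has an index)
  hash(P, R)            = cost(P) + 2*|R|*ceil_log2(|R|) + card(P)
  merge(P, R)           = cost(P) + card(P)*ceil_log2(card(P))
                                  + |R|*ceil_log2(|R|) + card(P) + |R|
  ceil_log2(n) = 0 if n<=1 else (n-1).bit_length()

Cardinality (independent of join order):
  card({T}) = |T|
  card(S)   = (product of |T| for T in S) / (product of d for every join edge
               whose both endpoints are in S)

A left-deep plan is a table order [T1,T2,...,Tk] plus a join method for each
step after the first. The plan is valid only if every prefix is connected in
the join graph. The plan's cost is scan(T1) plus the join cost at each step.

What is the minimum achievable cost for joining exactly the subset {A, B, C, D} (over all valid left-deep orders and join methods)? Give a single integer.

12520

Selinger DP over subsets of {A,B,C,D}:
  {A}: scan cost=80, card=80
  {C}: scan cost=200, card=200
  {B}: scan cost=300, card=300
  {D}: scan cost=200, card=200
  {AC}: card=320; try (C,nl_idx)→1040, (A,hash)→1520, (C,merge)→2520, (A,merge)→2640, (C,hash)→3360, (C,nl)→16080 …(+1); best=1040 via (C,nl_idx)
  {AB}: card=12000; try (A,hash)→1720, (B,merge)→3720, (A,merge)→3940, (B,hash)→5560, (B,nl)→24080, (A,nl)→24300; best=1720 via (A,hash)
  {AD}: card=640; try (D,nl_idx)→1360, (A,hash)→1520, (D,merge)→2520, (A,merge)→2640, (D,hash)→3360, (D,nl)→16080 …(+1); best=1360 via (D,nl_idx)
  {ABC}: card=48000; try (B,hash)→6760, (B,merge)→7240, (C,hash)→16920, (B,nl)→97040, (C,nl_idx)→145720, (C,merge)→183520 …(+1); best=6760 via (B,hash)
  {ACD}: card=2560; try (D,hash)→4560, (C,hash)→5200, (D,merge)→6040, (D,nl_idx)→6160, (C,nl_idx)→9040, (C,merge)→10200 …(+2); best=4560 via (D,hash)
  {ABD}: card=96000; try (B,hash)→7400, (B,merge)→11400, (D,hash)→16920, (D,merge)→183520, (B,nl)→193360, (D,nl_idx)→193720 …(+1); best=7400 via (B,hash)
  {ABCD}: card=384000; try (B,hash)→12520, (B,merge)→40840, (D,hash)→57960, (C,hash)→106600, (B,nl)→772560, (D,nl_idx)→774760 …(+5); best=12520 via (B,hash)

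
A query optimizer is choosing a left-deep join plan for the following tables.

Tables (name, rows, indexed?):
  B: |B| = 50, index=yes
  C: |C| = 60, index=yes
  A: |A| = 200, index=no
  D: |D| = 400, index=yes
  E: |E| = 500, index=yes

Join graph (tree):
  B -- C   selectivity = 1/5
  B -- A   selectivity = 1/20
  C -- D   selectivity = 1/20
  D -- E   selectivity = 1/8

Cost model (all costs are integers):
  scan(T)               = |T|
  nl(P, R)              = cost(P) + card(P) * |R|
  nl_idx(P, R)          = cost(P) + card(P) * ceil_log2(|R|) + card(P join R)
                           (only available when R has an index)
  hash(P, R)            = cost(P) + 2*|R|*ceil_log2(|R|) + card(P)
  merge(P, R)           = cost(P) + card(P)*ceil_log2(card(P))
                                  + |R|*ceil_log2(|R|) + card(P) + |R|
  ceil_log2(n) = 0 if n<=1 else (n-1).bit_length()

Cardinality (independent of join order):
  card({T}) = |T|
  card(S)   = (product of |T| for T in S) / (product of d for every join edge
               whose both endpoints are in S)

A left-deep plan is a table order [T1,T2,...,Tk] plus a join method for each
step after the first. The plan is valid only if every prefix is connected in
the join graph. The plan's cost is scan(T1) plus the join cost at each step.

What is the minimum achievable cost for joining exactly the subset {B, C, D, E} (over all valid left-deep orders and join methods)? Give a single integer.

Selinger DP over subsets of {B,C,D,E}:
  {B}: scan cost=50, card=50
  {C}: scan cost=60, card=60
  {D}: scan cost=400, card=400
  {E}: scan cost=500, card=500
  {BC}: card=600; try (B,hash)→720, (C,hash)→820, (C,merge)→820, (B,merge)→830, (C,nl_idx)→950, (B,nl_idx)→1020 …(+2); best=720 via (B,hash)
  {CD}: card=1200; try (C,hash)→1520, (D,nl_idx)→1800, (C,nl_idx)→4000, (D,merge)→4480, (C,merge)→4820, (D,hash)→7320 …(+2); best=1520 via (C,hash)
  {DE}: card=25000; try (D,hash)→8200, (E,merge)→9400, (D,merge)→9500, (E,hash)→9800, (E,nl_idx)→29000, (D,nl_idx)→30000 …(+2); best=8200 via (D,hash)
  {BCD}: card=12000; try (B,hash)→3320, (D,hash)→8520, (D,merge)→11320, (B,merge)→16270, (D,nl_idx)→18120, (B,nl_idx)→20720 …(+2); best=3320 via (B,hash)
  {CDE}: card=75000; try (E,hash)→11720, (E,merge)→20920, (C,hash)→33920, (E,nl_idx)→87320, (C,nl_idx)→233200, (C,merge)→408620 …(+2); best=11720 via (E,hash)
  {BCDE}: card=750000; try (E,hash)→24320, (B,hash)→87320, (E,merge)→188320, (E,nl_idx)→861320, (B,nl_idx)→1211720, (B,merge)→1362070 …(+2); best=24320 via (E,hash)

24320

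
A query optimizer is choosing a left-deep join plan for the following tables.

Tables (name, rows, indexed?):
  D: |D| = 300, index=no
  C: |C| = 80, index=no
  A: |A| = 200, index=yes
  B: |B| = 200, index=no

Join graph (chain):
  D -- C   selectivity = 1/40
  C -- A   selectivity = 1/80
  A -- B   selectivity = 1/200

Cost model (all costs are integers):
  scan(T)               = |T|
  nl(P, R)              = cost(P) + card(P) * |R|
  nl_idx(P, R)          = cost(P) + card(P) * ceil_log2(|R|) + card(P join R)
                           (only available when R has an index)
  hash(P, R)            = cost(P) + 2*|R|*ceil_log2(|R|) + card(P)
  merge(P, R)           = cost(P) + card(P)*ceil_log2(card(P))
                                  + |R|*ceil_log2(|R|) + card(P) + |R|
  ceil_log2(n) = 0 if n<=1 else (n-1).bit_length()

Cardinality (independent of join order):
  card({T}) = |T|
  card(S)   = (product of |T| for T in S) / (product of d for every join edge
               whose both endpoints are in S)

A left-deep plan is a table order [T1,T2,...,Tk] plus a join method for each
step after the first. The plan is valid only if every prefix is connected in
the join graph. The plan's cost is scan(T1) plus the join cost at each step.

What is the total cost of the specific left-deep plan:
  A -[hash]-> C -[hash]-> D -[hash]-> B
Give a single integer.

11820

step 1: scan A: cost=200, card=200
step 2: join C via hash
    card(P join C) = 200*80/(80) = 200
    cost = 200 + 2*80*7 + 200 = 1520
step 3: join D via hash
    card(P join D) = 200*300/(40) = 1500
    cost = 1520 + 2*300*9 + 200 = 7120
step 4: join B via hash
    card(P join B) = 1500*200/(200) = 1500
    cost = 7120 + 2*200*8 + 1500 = 11820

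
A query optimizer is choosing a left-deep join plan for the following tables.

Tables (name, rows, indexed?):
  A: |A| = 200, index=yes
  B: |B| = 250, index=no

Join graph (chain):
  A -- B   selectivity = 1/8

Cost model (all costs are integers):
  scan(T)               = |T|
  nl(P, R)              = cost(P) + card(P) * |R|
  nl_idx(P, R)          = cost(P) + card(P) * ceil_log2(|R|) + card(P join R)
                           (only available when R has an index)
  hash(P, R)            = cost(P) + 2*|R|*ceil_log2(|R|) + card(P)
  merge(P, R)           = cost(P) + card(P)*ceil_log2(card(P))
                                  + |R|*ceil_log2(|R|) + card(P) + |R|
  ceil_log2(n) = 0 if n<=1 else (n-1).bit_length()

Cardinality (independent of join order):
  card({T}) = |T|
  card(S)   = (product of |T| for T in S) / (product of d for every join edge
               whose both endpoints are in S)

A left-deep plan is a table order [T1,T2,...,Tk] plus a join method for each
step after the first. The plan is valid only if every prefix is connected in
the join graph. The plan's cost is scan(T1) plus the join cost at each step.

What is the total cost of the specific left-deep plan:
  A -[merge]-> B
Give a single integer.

4250

step 1: scan A: cost=200, card=200
step 2: join B via merge
    card(P join B) = 200*250/(8) = 6250
    cost = 200 + 200*8 + 250*8 + 200 + 250 = 4250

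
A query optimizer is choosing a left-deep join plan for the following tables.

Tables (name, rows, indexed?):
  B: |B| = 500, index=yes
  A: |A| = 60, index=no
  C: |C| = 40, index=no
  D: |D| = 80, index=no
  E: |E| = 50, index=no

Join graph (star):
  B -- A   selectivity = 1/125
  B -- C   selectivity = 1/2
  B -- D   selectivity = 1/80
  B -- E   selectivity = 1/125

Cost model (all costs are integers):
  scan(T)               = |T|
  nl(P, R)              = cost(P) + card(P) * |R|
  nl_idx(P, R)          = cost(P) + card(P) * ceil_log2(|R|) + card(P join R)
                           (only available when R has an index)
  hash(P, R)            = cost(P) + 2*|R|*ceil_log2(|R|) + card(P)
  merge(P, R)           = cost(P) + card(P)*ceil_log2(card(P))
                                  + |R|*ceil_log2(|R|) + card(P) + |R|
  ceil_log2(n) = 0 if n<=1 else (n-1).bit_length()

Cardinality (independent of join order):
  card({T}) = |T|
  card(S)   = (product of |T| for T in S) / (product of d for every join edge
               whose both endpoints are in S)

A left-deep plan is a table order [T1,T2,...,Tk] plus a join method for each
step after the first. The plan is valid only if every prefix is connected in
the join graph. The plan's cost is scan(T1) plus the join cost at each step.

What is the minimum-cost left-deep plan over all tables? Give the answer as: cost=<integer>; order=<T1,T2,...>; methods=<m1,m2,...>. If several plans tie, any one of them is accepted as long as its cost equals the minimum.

Selinger DP (subsets sized 1..n):
  {B}: scan cost=500, card=500
  {A}: scan cost=60, card=60
  {C}: scan cost=40, card=40
  {D}: scan cost=80, card=80
  {E}: scan cost=50, card=50
  {AB}: card=240; try (B,nl_idx)→840, (A,hash)→1720, (B,merge)→5480, (A,merge)→5920, (B,hash)→9120, (B,nl)→30060 …(+1); best=840 via (B,nl_idx)
  {BC}: card=10000; try (C,hash)→1480, (B,merge)→5320, (C,merge)→5780, (B,hash)→9080, (B,nl_idx)→10400, (B,nl)→20040 …(+1); best=1480 via (C,hash)
  {BD}: card=500; try (B,nl_idx)→1300, (D,hash)→2120, (B,merge)→5720, (D,merge)→6140, (B,hash)→9160, (B,nl)→40080 …(+1); best=1300 via (B,nl_idx)
  {BE}: card=200; try (B,nl_idx)→700, (E,hash)→1600, (B,merge)→5400, (E,merge)→5850, (B,hash)→9100, (B,nl)→25050 …(+1); best=700 via (B,nl_idx)
  {ABC}: card=4800; try (C,hash)→1560, (C,merge)→3280, (C,nl)→10440, (A,hash)→12200, (A,merge)→151900, (A,nl)→601480; best=1560 via (C,hash)
  {ABD}: card=240; try (D,hash)→2200, (A,hash)→2520, (D,merge)→3640, (A,merge)→6720, (D,nl)→20040, (A,nl)→31300; best=2200 via (D,hash)
  {ABE}: card=96; try (A,hash)→1620, (E,hash)→1680, (A,merge)→2920, (E,merge)→3350, (A,nl)→12700, (E,nl)→12840; best=1620 via (A,hash)
  {BCD}: card=10000; try (C,hash)→2280, (C,merge)→6580, (D,hash)→12600, (C,nl)→21300, (D,merge)→152120, (D,nl)→801480; best=2280 via (C,hash)
  {BCE}: card=4000; try (C,hash)→1380, (C,merge)→2780, (C,nl)→8700, (E,hash)→12080, (E,merge)→151830, (E,nl)→501480; best=1380 via (C,hash)
  {BDE}: card=200; try (D,hash)→2020, (E,hash)→2400, (D,merge)→3140, (E,merge)→6650, (D,nl)→16700, (E,nl)→26300; best=2020 via (D,hash)
  {ABCD}: card=4800; try (C,hash)→2920, (C,merge)→4640, (D,hash)→7480, (C,nl)→11800, (A,hash)→13000, (D,merge)→69400 …(+3); best=2920 via (C,hash)
  {ABCE}: card=1920; try (C,hash)→2196, (C,merge)→2668, (C,nl)→5460, (A,hash)→6100, (E,hash)→6960, (A,merge)→53800 …(+3); best=2196 via (C,hash)
  {ABDE}: card=96; try (D,hash)→2836, (A,hash)→2940, (D,merge)→3028, (E,hash)→3040, (A,merge)→4240, (E,merge)→4710 …(+3); best=2836 via (D,hash)
  {BCDE}: card=4000; try (C,hash)→2700, (C,merge)→4100, (D,hash)→6500, (C,nl)→10020, (E,hash)→12880, (D,merge)→54020 …(+3); best=2700 via (C,hash)
  {ABCDE}: card=1920; try (C,hash)→3412, (C,merge)→3884, (D,hash)→5236, (C,nl)→6676, (A,hash)→7420, (E,hash)→8320 …(+6); best=3412 via (C,hash)

cost=3412; order=E,B,A,D,C; methods=nl_idx,hash,hash,hash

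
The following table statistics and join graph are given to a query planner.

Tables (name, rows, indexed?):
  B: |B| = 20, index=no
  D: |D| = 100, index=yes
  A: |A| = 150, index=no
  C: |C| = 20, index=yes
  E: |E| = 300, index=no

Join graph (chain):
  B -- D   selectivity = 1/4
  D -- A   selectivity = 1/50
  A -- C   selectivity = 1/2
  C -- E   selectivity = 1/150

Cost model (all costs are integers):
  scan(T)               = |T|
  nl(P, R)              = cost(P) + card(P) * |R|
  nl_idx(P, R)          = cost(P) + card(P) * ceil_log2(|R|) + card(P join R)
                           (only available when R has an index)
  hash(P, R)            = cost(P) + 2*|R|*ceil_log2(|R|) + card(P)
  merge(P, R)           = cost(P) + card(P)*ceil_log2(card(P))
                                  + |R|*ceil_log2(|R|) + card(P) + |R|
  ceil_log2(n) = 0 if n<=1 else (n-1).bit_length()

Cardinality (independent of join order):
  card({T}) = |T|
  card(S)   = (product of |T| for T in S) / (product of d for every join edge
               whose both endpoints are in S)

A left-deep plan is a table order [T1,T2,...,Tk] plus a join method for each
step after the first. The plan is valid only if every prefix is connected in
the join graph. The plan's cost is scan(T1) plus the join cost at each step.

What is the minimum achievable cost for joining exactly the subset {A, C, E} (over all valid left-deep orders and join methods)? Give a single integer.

2430

Selinger DP over subsets of {A,C,E}:
  {A}: scan cost=150, card=150
  {C}: scan cost=20, card=20
  {E}: scan cost=300, card=300
  {AC}: card=1500; try (C,hash)→500, (A,merge)→1490, (C,merge)→1620, (C,nl_idx)→2400, (A,hash)→2440, (A,nl)→3020 …(+1); best=500 via (C,hash)
  {CE}: card=40; try (C,hash)→800, (C,nl_idx)→1840, (E,merge)→3140, (C,merge)→3420, (E,hash)→5440, (E,nl)→6020 …(+1); best=800 via (C,hash)
  {ACE}: card=3000; try (A,merge)→2430, (A,hash)→3240, (A,nl)→6800, (E,hash)→7400, (E,merge)→21500, (E,nl)→450500; best=2430 via (A,merge)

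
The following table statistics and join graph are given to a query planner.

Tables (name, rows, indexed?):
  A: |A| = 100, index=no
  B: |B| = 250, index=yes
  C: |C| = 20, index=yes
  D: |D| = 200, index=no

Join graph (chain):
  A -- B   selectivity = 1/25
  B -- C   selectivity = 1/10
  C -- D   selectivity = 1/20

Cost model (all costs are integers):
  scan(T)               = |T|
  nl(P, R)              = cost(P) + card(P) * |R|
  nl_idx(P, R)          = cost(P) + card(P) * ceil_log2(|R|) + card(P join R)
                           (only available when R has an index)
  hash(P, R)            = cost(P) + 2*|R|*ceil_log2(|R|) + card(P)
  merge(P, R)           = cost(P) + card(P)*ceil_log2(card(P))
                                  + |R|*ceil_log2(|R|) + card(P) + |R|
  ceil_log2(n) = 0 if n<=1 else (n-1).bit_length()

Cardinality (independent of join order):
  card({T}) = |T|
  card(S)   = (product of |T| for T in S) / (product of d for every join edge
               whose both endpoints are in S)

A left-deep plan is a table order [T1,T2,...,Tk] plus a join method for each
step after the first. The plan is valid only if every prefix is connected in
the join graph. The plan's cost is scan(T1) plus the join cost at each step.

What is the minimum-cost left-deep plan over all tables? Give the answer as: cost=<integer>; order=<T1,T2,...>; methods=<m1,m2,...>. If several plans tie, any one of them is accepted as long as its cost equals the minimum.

cost=7780; order=C,B,A,D; methods=nl_idx,hash,hash

Selinger DP (subsets sized 1..n):
  {A}: scan cost=100, card=100
  {B}: scan cost=250, card=250
  {C}: scan cost=20, card=20
  {D}: scan cost=200, card=200
  {AB}: card=1000; try (B,nl_idx)→1900, (A,hash)→1900, (B,merge)→3150, (A,merge)→3300, (B,hash)→4200, (B,nl)→25100 …(+1); best=1900 via (B,nl_idx)
  {BC}: card=500; try (B,nl_idx)→680, (C,hash)→700, (C,nl_idx)→2000, (B,merge)→2390, (C,merge)→2620, (B,hash)→4040 …(+2); best=680 via (B,nl_idx)
  {CD}: card=200; try (C,hash)→600, (C,nl_idx)→1400, (D,merge)→1940, (C,merge)→2120, (D,hash)→3240, (D,nl)→4020 …(+1); best=600 via (C,hash)
  {ABC}: card=2000; try (A,hash)→2580, (C,hash)→3100, (A,merge)→6480, (C,nl_idx)→8900, (C,merge)→13020, (C,nl)→21900 …(+1); best=2580 via (A,hash)
  {BCD}: card=5000; try (D,hash)→4380, (B,merge)→4650, (B,hash)→4800, (B,nl_idx)→7200, (D,merge)→7480, (B,nl)→50600 …(+1); best=4380 via (D,hash)
  {ABCD}: card=20000; try (D,hash)→7780, (A,hash)→10780, (D,merge)→28380, (A,merge)→75180, (D,nl)→402580, (A,nl)→504380; best=7780 via (D,hash)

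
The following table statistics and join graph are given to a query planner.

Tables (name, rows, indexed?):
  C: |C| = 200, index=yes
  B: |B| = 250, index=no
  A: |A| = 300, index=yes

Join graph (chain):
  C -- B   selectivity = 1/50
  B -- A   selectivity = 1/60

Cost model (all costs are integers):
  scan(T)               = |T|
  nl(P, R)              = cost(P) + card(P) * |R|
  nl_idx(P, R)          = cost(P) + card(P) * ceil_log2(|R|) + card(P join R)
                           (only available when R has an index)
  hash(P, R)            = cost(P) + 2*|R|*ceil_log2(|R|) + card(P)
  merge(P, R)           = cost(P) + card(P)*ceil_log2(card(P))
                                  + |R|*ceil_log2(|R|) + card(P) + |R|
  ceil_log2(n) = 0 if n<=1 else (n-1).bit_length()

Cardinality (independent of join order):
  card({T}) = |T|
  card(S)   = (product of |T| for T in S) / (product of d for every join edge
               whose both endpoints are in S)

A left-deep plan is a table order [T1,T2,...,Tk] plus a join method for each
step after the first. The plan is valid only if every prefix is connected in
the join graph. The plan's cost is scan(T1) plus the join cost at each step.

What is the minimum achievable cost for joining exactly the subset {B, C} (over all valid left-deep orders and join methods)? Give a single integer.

Selinger DP over subsets of {B,C}:
  {C}: scan cost=200, card=200
  {B}: scan cost=250, card=250
  {BC}: card=1000; try (C,nl_idx)→3250, (C,hash)→3700, (B,merge)→4250, (C,merge)→4300, (B,hash)→4400, (B,nl)→50200 …(+1); best=3250 via (C,nl_idx)

3250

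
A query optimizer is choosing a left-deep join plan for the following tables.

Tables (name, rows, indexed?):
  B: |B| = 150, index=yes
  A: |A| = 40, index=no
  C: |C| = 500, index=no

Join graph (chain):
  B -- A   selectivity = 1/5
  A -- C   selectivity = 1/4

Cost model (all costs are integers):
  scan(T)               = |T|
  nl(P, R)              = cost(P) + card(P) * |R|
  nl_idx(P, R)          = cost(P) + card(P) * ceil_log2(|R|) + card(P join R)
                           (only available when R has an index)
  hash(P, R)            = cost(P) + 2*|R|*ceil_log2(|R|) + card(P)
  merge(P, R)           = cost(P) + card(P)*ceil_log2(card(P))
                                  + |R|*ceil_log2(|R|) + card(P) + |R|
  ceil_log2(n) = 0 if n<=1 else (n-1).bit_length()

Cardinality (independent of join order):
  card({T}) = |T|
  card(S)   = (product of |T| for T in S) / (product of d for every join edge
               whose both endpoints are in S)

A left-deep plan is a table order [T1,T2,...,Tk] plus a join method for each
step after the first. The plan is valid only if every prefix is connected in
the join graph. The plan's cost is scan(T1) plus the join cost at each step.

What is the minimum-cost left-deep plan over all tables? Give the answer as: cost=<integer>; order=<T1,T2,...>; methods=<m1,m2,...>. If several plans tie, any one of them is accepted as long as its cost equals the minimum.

Selinger DP (subsets sized 1..n):
  {B}: scan cost=150, card=150
  {A}: scan cost=40, card=40
  {C}: scan cost=500, card=500
  {AB}: card=1200; try (A,hash)→780, (B,nl_idx)→1560, (B,merge)→1670, (A,merge)→1780, (B,hash)→2480, (B,nl)→6040 …(+1); best=780 via (A,hash)
  {AC}: card=5000; try (A,hash)→1480, (C,merge)→5320, (A,merge)→5780, (C,hash)→9080, (C,nl)→20040, (A,nl)→20500; best=1480 via (A,hash)
  {ABC}: card=150000; try (B,hash)→8880, (C,hash)→10980, (C,merge)→20180, (B,merge)→72830, (B,nl_idx)→191480, (C,nl)→600780 …(+1); best=8880 via (B,hash)

cost=8880; order=C,A,B; methods=hash,hash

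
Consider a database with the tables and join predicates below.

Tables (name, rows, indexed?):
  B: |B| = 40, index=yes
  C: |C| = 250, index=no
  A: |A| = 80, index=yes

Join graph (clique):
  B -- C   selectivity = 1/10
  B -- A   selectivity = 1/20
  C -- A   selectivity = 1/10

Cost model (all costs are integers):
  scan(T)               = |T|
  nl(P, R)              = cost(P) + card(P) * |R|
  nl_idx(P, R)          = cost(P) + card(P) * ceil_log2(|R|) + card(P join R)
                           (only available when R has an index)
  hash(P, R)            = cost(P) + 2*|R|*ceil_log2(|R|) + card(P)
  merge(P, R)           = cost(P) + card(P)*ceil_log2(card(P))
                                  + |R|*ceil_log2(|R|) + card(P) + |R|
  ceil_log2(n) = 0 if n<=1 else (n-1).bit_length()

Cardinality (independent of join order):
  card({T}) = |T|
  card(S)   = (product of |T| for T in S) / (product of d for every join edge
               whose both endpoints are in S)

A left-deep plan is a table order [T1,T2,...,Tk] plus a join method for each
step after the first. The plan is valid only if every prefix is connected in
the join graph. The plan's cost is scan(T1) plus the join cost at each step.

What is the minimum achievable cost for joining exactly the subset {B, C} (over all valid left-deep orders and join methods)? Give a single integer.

980

Selinger DP over subsets of {B,C}:
  {B}: scan cost=40, card=40
  {C}: scan cost=250, card=250
  {BC}: card=1000; try (B,hash)→980, (C,merge)→2570, (B,nl_idx)→2750, (B,merge)→2780, (C,hash)→4080, (C,nl)→10040 …(+1); best=980 via (B,hash)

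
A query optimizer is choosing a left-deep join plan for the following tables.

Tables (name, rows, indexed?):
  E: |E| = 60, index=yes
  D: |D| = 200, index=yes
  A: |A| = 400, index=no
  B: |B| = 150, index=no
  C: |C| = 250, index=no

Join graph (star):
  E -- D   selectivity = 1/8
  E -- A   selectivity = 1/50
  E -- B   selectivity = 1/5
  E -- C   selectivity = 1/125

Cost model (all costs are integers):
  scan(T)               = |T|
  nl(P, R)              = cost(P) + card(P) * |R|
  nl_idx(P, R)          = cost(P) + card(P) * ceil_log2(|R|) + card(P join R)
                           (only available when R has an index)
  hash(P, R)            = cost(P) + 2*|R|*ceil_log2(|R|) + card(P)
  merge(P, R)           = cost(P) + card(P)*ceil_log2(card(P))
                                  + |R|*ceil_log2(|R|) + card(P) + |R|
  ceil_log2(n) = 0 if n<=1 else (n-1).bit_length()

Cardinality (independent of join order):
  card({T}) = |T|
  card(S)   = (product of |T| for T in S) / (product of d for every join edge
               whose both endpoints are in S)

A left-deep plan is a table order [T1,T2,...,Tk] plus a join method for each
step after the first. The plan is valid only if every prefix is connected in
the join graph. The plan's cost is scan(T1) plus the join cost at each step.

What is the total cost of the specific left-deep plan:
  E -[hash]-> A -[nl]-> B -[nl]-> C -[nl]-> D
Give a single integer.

9439320

step 1: scan E: cost=60, card=60
step 2: join A via hash
    card(P join A) = 60*400/(50) = 480
    cost = 60 + 2*400*9 + 60 = 7320
step 3: join B via nl
    card(P join B) = 480*150/(5) = 14400
    cost = 7320 + 480*150 = 79320
step 4: join C via nl
    card(P join C) = 14400*250/(125) = 28800
    cost = 79320 + 14400*250 = 3679320
step 5: join D via nl
    card(P join D) = 28800*200/(8) = 720000
    cost = 3679320 + 28800*200 = 9439320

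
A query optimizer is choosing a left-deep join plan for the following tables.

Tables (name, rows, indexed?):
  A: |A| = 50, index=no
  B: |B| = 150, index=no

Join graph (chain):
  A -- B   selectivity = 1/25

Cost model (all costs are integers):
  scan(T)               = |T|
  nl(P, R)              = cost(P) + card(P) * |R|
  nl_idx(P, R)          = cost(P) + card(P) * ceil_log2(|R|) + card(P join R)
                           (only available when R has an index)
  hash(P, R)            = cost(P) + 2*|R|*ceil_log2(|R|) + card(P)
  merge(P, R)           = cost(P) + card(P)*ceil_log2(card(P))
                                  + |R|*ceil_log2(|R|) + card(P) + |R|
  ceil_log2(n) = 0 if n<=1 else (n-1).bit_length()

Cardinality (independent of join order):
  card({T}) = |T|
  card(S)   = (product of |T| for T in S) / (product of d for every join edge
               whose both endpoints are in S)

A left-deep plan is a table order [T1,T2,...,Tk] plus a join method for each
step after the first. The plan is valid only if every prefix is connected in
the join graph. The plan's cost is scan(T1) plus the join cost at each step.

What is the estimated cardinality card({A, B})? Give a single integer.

300

Tables in S: A(50), B(150)
Edges inside S: A-B(d=25)
numerator = 50 * 150 = 7500
denominator = 25 = 25
card(S) = 7500 / 25 = 300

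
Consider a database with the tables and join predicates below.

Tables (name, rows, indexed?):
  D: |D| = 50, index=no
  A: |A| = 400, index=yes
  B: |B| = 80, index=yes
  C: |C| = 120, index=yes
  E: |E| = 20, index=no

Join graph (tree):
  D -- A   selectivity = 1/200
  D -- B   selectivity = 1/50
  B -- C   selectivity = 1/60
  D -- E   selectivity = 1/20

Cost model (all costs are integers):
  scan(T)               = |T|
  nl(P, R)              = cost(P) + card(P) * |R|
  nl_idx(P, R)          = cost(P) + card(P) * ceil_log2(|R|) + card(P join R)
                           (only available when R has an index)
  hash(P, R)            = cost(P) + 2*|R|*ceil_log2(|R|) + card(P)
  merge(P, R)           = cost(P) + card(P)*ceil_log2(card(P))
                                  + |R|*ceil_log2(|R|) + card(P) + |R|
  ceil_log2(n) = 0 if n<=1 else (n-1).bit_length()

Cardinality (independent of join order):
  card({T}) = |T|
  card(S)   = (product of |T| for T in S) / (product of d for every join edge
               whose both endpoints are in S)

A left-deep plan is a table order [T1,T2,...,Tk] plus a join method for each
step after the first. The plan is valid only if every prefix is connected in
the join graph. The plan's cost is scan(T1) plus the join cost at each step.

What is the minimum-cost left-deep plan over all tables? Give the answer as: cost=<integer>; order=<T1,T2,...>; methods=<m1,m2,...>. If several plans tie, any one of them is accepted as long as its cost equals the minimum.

cost=3050; order=D,E,B,A,C; methods=hash,nl_idx,nl_idx,nl_idx

Selinger DP (subsets sized 1..n):
  {D}: scan cost=50, card=50
  {A}: scan cost=400, card=400
  {B}: scan cost=80, card=80
  {C}: scan cost=120, card=120
  {E}: scan cost=20, card=20
  {AD}: card=100; try (A,nl_idx)→600, (D,hash)→1400, (A,merge)→4400, (D,merge)→4750, (A,hash)→7300, (A,nl)→20050 …(+1); best=600 via (A,nl_idx)
  {BD}: card=80; try (B,nl_idx)→480, (D,hash)→760, (B,merge)→1040, (D,merge)→1070, (B,hash)→1220, (B,nl)→4050 …(+1); best=480 via (B,nl_idx)
  {DE}: card=50; try (E,hash)→300, (D,merge)→490, (E,merge)→520, (D,hash)→640, (D,nl)→1020, (E,nl)→1050; best=300 via (E,hash)
  {BC}: card=160; try (C,nl_idx)→800, (B,nl_idx)→1120, (B,hash)→1360, (C,merge)→1680, (B,merge)→1720, (C,hash)→1840 …(+2); best=800 via (C,nl_idx)
  {ABD}: card=160; try (A,nl_idx)→1360, (B,nl_idx)→1460, (B,hash)→1820, (B,merge)→2040, (A,merge)→5120, (A,hash)→7760 …(+2); best=1360 via (A,nl_idx)
  {ADE}: card=100; try (A,nl_idx)→850, (E,hash)→900, (E,merge)→1520, (E,nl)→2600, (A,merge)→4650, (A,hash)→7550 …(+1); best=850 via (A,nl_idx)
  {BCD}: card=160; try (C,nl_idx)→1200, (D,hash)→1560, (C,merge)→2080, (C,hash)→2240, (D,merge)→2590, (D,nl)→8800 …(+1); best=1200 via (C,nl_idx)
  {BDE}: card=80; try (B,nl_idx)→730, (E,hash)→760, (E,merge)→1240, (B,merge)→1290, (B,hash)→1470, (E,nl)→2080 …(+1); best=730 via (B,nl_idx)
  {ABCD}: card=320; try (C,nl_idx)→2800, (A,nl_idx)→2960, (C,hash)→3200, (C,merge)→3760, (A,merge)→6640, (A,hash)→8560 …(+2); best=2800 via (C,nl_idx)
  {ABDE}: card=160; try (A,nl_idx)→1610, (B,nl_idx)→1710, (E,hash)→1720, (B,hash)→2070, (B,merge)→2290, (E,merge)→2920 …(+5); best=1610 via (A,nl_idx)
  {BCDE}: card=160; try (C,nl_idx)→1450, (E,hash)→1560, (C,merge)→2330, (C,hash)→2490, (E,merge)→2760, (E,nl)→4400 …(+1); best=1450 via (C,nl_idx)
  {ABCDE}: card=320; try (C,nl_idx)→3050, (A,nl_idx)→3210, (E,hash)→3320, (C,hash)→3450, (C,merge)→4010, (E,merge)→6120 …(+5); best=3050 via (C,nl_idx)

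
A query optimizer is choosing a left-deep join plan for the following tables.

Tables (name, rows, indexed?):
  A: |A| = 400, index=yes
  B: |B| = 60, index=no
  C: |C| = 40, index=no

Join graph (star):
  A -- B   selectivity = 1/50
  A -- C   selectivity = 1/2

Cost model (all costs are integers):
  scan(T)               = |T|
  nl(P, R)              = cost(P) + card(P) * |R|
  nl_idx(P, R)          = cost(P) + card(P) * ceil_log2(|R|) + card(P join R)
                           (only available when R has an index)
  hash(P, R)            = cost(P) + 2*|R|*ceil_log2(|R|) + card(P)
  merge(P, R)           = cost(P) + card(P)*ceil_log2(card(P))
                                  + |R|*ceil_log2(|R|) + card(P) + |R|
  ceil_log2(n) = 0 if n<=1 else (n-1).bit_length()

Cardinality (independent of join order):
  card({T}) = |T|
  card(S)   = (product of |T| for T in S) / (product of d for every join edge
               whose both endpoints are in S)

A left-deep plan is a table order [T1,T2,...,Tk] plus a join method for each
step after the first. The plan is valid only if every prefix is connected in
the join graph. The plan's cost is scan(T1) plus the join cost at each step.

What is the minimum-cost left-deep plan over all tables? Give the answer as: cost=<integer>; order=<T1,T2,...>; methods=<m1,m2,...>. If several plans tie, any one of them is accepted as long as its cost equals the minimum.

Selinger DP (subsets sized 1..n):
  {A}: scan cost=400, card=400
  {B}: scan cost=60, card=60
  {C}: scan cost=40, card=40
  {AB}: card=480; try (A,nl_idx)→1080, (B,hash)→1520, (A,merge)→4480, (B,merge)→4820, (A,hash)→7320, (A,nl)→24060 …(+1); best=1080 via (A,nl_idx)
  {AC}: card=8000; try (C,hash)→1280, (A,merge)→4320, (C,merge)→4680, (A,hash)→7280, (A,nl_idx)→8400, (A,nl)→16040 …(+1); best=1280 via (C,hash)
  {ABC}: card=9600; try (C,hash)→2040, (C,merge)→6160, (B,hash)→10000, (C,nl)→20280, (B,merge)→113700, (B,nl)→481280; best=2040 via (C,hash)

cost=2040; order=B,A,C; methods=nl_idx,hash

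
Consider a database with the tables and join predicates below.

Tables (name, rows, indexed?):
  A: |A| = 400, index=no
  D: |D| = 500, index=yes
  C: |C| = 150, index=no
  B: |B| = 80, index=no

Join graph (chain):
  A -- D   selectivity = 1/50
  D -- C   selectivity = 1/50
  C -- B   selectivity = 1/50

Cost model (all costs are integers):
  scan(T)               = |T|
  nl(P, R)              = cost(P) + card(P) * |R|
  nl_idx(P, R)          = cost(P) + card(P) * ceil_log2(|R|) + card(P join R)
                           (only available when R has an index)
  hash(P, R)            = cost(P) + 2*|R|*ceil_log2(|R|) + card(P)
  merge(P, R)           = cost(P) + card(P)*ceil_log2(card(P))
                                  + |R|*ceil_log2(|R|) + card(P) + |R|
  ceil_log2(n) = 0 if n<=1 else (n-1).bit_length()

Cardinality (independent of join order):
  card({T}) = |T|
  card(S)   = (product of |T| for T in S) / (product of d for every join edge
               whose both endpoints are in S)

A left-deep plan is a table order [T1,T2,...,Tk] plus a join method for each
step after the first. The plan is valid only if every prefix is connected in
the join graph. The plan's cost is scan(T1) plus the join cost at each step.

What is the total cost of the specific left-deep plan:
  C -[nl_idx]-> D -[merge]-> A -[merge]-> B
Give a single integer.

205640

step 1: scan C: cost=150, card=150
step 2: join D via nl_idx
    card(P join D) = 150*500/(50) = 1500
    cost = 150 + 150*9 + 1500 = 3000
step 3: join A via merge
    card(P join A) = 1500*400/(50) = 12000
    cost = 3000 + 1500*11 + 400*9 + 1500 + 400 = 25000
step 4: join B via merge
    card(P join B) = 12000*80/(50) = 19200
    cost = 25000 + 12000*14 + 80*7 + 12000 + 80 = 205640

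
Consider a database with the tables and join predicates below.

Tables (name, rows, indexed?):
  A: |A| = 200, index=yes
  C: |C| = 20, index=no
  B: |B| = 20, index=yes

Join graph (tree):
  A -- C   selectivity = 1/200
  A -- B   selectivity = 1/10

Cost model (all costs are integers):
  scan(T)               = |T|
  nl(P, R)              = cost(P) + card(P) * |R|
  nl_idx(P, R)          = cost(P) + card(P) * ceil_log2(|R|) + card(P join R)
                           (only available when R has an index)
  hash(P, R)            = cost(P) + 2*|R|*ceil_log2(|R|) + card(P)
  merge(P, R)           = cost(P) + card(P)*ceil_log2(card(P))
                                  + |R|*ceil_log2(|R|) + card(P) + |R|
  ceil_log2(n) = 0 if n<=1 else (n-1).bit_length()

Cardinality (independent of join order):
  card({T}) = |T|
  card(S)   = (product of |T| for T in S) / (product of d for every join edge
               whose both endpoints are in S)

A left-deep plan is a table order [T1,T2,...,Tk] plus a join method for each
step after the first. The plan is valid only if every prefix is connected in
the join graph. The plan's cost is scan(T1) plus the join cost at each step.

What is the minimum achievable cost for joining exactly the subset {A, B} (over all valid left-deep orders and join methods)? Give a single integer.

580

Selinger DP over subsets of {A,B}:
  {A}: scan cost=200, card=200
  {B}: scan cost=20, card=20
  {AB}: card=400; try (A,nl_idx)→580, (B,hash)→600, (B,nl_idx)→1600, (A,merge)→1940, (B,merge)→2120, (A,hash)→3240 …(+2); best=580 via (A,nl_idx)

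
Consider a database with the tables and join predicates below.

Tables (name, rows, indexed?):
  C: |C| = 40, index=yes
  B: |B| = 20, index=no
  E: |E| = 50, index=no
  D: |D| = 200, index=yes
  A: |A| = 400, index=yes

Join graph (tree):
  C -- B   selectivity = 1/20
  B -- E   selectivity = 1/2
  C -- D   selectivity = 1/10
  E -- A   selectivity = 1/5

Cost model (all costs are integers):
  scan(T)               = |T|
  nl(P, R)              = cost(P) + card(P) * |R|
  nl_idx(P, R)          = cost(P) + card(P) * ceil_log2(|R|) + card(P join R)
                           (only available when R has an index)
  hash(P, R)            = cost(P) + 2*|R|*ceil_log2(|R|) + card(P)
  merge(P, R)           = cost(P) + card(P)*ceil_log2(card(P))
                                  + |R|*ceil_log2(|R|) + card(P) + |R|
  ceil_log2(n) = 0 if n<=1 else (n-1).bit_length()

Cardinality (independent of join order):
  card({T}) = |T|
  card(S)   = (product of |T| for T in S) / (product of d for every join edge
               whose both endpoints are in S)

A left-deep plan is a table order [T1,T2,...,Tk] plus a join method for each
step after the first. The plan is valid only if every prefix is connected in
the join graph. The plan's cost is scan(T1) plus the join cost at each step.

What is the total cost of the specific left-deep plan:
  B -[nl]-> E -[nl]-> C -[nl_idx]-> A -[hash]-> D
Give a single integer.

193220

step 1: scan B: cost=20, card=20
step 2: join E via nl
    card(P join E) = 20*50/(2) = 500
    cost = 20 + 20*50 = 1020
step 3: join C via nl
    card(P join C) = 500*40/(20) = 1000
    cost = 1020 + 500*40 = 21020
step 4: join A via nl_idx
    card(P join A) = 1000*400/(5) = 80000
    cost = 21020 + 1000*9 + 80000 = 110020
step 5: join D via hash
    card(P join D) = 80000*200/(10) = 1600000
    cost = 110020 + 2*200*8 + 80000 = 193220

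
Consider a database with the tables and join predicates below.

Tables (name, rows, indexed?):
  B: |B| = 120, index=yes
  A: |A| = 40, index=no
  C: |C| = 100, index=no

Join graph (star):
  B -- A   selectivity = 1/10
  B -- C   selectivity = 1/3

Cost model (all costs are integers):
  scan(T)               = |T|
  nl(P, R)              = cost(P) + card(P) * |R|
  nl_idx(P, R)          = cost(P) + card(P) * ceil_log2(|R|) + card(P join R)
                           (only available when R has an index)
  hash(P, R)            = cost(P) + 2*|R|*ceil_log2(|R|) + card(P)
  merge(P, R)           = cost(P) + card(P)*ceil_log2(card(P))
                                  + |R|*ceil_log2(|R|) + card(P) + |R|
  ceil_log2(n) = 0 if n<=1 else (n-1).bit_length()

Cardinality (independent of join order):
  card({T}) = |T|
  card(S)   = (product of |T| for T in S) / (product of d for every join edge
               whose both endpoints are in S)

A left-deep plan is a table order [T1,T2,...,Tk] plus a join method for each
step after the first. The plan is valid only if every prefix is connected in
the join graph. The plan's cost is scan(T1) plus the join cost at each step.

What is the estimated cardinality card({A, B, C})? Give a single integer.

Tables in S: A(40), B(120), C(100)
Edges inside S: B-A(d=10), B-C(d=3)
numerator = 40 * 120 * 100 = 480000
denominator = 10 * 3 = 30
card(S) = 480000 / 30 = 16000

16000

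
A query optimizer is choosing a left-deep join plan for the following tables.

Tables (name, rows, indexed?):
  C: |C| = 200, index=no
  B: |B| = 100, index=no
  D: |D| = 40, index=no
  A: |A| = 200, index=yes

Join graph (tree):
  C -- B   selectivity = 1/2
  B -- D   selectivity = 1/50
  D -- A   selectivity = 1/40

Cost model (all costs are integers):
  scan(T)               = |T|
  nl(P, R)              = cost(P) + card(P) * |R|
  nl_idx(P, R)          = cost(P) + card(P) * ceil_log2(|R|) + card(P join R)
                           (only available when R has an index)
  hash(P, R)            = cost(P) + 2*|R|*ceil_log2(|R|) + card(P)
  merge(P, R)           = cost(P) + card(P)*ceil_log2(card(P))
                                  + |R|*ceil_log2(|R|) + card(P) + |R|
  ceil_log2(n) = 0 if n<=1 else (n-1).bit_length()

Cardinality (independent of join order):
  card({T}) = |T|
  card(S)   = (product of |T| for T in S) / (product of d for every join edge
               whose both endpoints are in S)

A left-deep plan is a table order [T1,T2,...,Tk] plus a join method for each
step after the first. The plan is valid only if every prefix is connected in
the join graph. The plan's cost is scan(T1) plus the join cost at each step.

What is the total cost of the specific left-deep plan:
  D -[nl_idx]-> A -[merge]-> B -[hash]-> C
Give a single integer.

6760

step 1: scan D: cost=40, card=40
step 2: join A via nl_idx
    card(P join A) = 40*200/(40) = 200
    cost = 40 + 40*8 + 200 = 560
step 3: join B via merge
    card(P join B) = 200*100/(50) = 400
    cost = 560 + 200*8 + 100*7 + 200 + 100 = 3160
step 4: join C via hash
    card(P join C) = 400*200/(2) = 40000
    cost = 3160 + 2*200*8 + 400 = 6760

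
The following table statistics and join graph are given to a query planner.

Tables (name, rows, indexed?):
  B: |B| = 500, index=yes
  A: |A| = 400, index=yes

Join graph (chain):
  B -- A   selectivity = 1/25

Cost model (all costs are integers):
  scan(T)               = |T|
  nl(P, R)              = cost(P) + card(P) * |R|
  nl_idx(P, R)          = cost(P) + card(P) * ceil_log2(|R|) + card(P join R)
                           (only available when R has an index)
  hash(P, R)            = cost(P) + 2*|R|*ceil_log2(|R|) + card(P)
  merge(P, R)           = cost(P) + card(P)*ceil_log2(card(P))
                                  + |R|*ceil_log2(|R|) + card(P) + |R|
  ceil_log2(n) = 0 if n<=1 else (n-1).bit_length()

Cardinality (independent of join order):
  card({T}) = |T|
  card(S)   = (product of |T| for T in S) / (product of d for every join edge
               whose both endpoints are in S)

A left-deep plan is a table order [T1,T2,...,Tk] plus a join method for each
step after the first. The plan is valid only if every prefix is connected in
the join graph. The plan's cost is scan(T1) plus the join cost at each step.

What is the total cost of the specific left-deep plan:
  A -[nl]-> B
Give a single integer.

200400

step 1: scan A: cost=400, card=400
step 2: join B via nl
    card(P join B) = 400*500/(25) = 8000
    cost = 400 + 400*500 = 200400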